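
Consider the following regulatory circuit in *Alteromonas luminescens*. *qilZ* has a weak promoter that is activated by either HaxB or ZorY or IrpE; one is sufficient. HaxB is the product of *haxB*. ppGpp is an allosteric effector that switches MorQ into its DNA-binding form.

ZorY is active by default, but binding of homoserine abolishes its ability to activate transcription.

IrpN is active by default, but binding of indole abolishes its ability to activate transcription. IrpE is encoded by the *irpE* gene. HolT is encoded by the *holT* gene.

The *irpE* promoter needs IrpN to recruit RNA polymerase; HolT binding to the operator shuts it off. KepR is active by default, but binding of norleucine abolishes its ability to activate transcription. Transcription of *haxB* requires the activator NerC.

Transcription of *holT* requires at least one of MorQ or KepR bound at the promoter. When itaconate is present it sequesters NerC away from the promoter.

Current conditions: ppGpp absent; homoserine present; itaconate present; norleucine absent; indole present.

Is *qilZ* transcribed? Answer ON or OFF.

Itaconate is present, so NerC is inactive.
Required activator NerC is absent, so *haxB* is not transcribed.
So HaxB is not produced.
Homoserine is present, so ZorY is inactive.
ppGpp is absent, so MorQ is inactive.
Norleucine is absent, so KepR is active.
Activator KepR is present, so *holT* is transcribed.
So HolT is produced and active.
Indole is present, so IrpN is inactive.
With repressor HolT bound, *irpE* is not transcribed.
So IrpE is not produced.
No activator is available at the *qilZ* promoter, so *qilZ* is not transcribed.

OFF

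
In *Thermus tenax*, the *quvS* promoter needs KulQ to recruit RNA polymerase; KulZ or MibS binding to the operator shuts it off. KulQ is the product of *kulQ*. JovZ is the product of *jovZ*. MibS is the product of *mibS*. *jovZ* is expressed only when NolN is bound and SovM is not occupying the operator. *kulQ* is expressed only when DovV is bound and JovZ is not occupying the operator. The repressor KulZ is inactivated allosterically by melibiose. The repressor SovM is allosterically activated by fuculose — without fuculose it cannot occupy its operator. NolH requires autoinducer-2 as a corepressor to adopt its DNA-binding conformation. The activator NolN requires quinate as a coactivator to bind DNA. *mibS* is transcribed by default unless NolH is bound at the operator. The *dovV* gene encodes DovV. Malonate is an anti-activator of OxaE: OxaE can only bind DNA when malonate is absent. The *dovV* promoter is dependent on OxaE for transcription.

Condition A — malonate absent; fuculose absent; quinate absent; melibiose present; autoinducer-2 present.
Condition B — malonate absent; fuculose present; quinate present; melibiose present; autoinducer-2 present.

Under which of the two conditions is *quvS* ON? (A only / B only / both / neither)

Condition A:
Malonate is absent, so OxaE is active.
No repressor is bound and OxaE is active, so *dovV* is transcribed.
So DovV is produced and active.
Fuculose is absent, so SovM is inactive.
Quinate is absent, so NolN is inactive.
Required activator NolN is absent, so *jovZ* is not transcribed.
So JovZ is not produced.
No repressor is bound and DovV is active, so *kulQ* is transcribed.
So KulQ is produced and active.
Melibiose is present, so KulZ is inactive.
Autoinducer-2 is present, so NolH is active.
With repressor NolH bound, *mibS* is not transcribed.
So MibS is not produced.
No repressor is bound and KulQ is active, so *quvS* is transcribed.
→ *quvS* is ON in A.
Condition B:
Malonate is absent, so OxaE is active.
No repressor is bound and OxaE is active, so *dovV* is transcribed.
So DovV is produced and active.
Fuculose is present, so SovM is active.
Quinate is present, so NolN is active.
With repressor SovM bound, *jovZ* is not transcribed.
So JovZ is not produced.
No repressor is bound and DovV is active, so *kulQ* is transcribed.
So KulQ is produced and active.
Melibiose is present, so KulZ is inactive.
Autoinducer-2 is present, so NolH is active.
With repressor NolH bound, *mibS* is not transcribed.
So MibS is not produced.
No repressor is bound and KulQ is active, so *quvS* is transcribed.
→ *quvS* is ON in B.

both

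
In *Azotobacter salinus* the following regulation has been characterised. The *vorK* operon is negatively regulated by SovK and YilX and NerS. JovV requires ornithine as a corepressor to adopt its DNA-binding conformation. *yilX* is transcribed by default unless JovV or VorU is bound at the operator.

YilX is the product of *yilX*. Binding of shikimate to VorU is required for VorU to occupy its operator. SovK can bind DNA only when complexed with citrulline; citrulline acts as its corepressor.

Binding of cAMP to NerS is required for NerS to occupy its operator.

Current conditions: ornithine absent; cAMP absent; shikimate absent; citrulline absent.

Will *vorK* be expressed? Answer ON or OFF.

Citrulline is absent, so SovK is inactive.
Ornithine is absent, so JovV is inactive.
Shikimate is absent, so VorU is inactive.
With no repressor bound, *yilX* is transcribed.
So YilX is produced and active.
cAMP is absent, so NerS is inactive.
With repressor YilX bound, *vorK* is not transcribed.

OFF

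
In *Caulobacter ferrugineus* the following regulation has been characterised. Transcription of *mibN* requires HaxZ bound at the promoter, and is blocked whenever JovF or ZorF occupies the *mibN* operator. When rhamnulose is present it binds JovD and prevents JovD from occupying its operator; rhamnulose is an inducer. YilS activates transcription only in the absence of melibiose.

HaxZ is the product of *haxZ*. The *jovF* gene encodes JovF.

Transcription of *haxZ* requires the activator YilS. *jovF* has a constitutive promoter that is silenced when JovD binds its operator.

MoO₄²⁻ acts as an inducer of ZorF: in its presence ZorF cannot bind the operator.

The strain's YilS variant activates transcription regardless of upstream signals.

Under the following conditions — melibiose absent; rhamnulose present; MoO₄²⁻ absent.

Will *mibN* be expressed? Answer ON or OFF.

YilS is constitutively active in this strain.
No repressor is bound and YilS is active, so *haxZ* is transcribed.
So HaxZ is produced and active.
Rhamnulose is present, so JovD is inactive.
With no repressor bound, *jovF* is transcribed.
So JovF is produced and active.
MoO₄²⁻ is absent, so ZorF is active.
With repressor JovF bound, *mibN* is not transcribed.

OFF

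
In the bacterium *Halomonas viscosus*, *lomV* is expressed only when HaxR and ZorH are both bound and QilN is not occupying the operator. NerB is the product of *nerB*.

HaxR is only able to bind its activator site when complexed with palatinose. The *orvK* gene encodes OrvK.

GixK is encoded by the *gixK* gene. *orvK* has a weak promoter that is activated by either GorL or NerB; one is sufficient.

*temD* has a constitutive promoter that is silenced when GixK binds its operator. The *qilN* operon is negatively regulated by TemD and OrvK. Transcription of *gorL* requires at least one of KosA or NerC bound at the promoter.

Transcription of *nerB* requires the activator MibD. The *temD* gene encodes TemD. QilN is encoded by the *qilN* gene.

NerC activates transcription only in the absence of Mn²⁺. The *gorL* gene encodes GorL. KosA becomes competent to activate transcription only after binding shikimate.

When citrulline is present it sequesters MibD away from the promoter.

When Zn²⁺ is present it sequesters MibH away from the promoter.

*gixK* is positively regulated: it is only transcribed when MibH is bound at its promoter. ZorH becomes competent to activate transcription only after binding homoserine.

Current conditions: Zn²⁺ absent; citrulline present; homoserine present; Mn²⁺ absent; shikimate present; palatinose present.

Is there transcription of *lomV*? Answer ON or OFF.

ON

Palatinose is present, so HaxR is active.
Zn²⁺ is absent, so MibH is active.
No repressor is bound and MibH is active, so *gixK* is transcribed.
So GixK is produced and active.
With repressor GixK bound, *temD* is not transcribed.
So TemD is not produced.
Shikimate is present, so KosA is active.
Mn²⁺ is absent, so NerC is active.
Activator KosA is present, so *gorL* is transcribed.
So GorL is produced and active.
Citrulline is present, so MibD is inactive.
Required activator MibD is absent, so *nerB* is not transcribed.
So NerB is not produced.
Activator GorL is present, so *orvK* is transcribed.
So OrvK is produced and active.
With repressor OrvK bound, *qilN* is not transcribed.
So QilN is not produced.
Homoserine is present, so ZorH is active.
No repressor is bound and HaxR and ZorH are active, so *lomV* is transcribed.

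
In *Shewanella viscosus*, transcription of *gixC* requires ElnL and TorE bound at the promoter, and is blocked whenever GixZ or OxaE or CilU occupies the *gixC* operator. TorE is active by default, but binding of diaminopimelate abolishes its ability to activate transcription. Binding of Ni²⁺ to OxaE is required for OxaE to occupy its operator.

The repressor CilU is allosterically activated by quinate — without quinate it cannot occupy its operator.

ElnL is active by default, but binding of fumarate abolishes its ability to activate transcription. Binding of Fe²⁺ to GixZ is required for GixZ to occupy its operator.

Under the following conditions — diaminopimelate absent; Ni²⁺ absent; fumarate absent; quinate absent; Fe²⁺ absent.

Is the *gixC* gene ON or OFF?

Fe²⁺ is absent, so GixZ is inactive.
Fumarate is absent, so ElnL is active.
Diaminopimelate is absent, so TorE is active.
Ni²⁺ is absent, so OxaE is inactive.
Quinate is absent, so CilU is inactive.
No repressor is bound and ElnL and TorE are active, so *gixC* is transcribed.

ON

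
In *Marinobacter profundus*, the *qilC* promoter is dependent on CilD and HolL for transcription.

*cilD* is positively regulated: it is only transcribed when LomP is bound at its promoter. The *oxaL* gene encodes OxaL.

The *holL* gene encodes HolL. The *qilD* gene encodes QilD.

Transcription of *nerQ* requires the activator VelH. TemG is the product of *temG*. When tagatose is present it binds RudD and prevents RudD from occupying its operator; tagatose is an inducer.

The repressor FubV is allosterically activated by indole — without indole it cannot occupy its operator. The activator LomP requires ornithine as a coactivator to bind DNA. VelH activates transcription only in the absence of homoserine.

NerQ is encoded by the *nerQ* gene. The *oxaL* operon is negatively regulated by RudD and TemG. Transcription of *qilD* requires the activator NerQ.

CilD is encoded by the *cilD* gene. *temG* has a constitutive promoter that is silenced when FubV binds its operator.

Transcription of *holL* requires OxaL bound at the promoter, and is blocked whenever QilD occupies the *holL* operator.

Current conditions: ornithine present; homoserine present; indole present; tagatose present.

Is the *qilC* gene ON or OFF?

Ornithine is present, so LomP is active.
No repressor is bound and LomP is active, so *cilD* is transcribed.
So CilD is produced and active.
Tagatose is present, so RudD is inactive.
Indole is present, so FubV is active.
With repressor FubV bound, *temG* is not transcribed.
So TemG is not produced.
With no repressor bound, *oxaL* is transcribed.
So OxaL is produced and active.
Homoserine is present, so VelH is inactive.
Required activator VelH is absent, so *nerQ* is not transcribed.
So NerQ is not produced.
Required activator NerQ is absent, so *qilD* is not transcribed.
So QilD is not produced.
No repressor is bound and OxaL is active, so *holL* is transcribed.
So HolL is produced and active.
No repressor is bound and CilD and HolL are active, so *qilC* is transcribed.

ON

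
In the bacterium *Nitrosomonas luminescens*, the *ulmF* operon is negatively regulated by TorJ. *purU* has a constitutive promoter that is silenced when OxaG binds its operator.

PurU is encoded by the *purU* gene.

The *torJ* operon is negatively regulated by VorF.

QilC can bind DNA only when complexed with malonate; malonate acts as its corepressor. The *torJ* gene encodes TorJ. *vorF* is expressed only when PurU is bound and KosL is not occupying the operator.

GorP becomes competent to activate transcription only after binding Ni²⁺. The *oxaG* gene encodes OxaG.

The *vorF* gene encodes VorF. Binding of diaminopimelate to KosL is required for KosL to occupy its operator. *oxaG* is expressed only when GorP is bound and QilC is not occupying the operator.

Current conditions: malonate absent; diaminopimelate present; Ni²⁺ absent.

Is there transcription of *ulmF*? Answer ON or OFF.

Malonate is absent, so QilC is inactive.
Ni²⁺ is absent, so GorP is inactive.
Required activator GorP is absent, so *oxaG* is not transcribed.
So OxaG is not produced.
With no repressor bound, *purU* is transcribed.
So PurU is produced and active.
Diaminopimelate is present, so KosL is active.
With repressor KosL bound, *vorF* is not transcribed.
So VorF is not produced.
With no repressor bound, *torJ* is transcribed.
So TorJ is produced and active.
With repressor TorJ bound, *ulmF* is not transcribed.

OFF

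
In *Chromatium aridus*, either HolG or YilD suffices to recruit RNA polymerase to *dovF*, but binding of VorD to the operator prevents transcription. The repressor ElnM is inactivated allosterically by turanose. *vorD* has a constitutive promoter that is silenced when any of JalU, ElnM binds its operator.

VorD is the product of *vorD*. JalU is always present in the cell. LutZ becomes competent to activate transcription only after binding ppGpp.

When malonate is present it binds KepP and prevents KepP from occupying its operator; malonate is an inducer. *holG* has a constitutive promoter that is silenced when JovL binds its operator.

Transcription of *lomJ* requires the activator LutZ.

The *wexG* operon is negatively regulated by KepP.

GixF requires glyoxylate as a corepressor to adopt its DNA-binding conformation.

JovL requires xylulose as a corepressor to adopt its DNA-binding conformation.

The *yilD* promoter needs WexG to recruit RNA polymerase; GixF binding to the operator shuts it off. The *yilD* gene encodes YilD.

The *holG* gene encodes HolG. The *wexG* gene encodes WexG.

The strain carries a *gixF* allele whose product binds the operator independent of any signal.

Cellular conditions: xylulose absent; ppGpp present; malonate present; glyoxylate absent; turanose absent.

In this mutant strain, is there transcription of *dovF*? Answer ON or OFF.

ON

JalU is produced constitutively and is active.
Turanose is absent, so ElnM is active.
With repressor JalU bound, *vorD* is not transcribed.
So VorD is not produced.
Xylulose is absent, so JovL is inactive.
With no repressor bound, *holG* is transcribed.
So HolG is produced and active.
GixF is constitutively active in this strain.
Malonate is present, so KepP is inactive.
With no repressor bound, *wexG* is transcribed.
So WexG is produced and active.
With repressor GixF bound, *yilD* is not transcribed.
So YilD is not produced.
Activator HolG is present, so *dovF* is transcribed.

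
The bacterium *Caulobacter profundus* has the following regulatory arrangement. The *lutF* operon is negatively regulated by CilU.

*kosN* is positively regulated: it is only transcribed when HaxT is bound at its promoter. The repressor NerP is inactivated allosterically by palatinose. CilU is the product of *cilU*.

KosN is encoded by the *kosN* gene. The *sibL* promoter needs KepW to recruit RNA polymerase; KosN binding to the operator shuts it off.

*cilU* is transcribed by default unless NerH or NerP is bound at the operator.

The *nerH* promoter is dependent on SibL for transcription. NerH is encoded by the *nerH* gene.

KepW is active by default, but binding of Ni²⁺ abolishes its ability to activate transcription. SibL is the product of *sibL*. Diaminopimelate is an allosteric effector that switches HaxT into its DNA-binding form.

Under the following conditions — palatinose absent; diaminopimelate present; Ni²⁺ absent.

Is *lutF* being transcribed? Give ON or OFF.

Diaminopimelate is present, so HaxT is active.
No repressor is bound and HaxT is active, so *kosN* is transcribed.
So KosN is produced and active.
Ni²⁺ is absent, so KepW is active.
With repressor KosN bound, *sibL* is not transcribed.
So SibL is not produced.
Required activator SibL is absent, so *nerH* is not transcribed.
So NerH is not produced.
Palatinose is absent, so NerP is active.
With repressor NerP bound, *cilU* is not transcribed.
So CilU is not produced.
With no repressor bound, *lutF* is transcribed.

ON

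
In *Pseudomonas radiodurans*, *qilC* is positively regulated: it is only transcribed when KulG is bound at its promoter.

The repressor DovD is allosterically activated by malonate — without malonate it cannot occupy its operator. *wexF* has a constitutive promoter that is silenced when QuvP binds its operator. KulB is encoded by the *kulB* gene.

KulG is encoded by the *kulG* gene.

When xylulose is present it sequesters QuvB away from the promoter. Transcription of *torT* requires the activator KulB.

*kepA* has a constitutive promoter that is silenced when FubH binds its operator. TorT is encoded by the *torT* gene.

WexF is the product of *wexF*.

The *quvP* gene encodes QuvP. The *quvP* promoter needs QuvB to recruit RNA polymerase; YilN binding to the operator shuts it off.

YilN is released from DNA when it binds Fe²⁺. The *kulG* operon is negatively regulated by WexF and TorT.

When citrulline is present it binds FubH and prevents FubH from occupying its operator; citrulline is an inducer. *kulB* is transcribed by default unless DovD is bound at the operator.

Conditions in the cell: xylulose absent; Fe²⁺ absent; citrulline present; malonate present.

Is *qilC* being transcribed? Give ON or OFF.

Xylulose is absent, so QuvB is active.
Fe²⁺ is absent, so YilN is active.
With repressor YilN bound, *quvP* is not transcribed.
So QuvP is not produced.
With no repressor bound, *wexF* is transcribed.
So WexF is produced and active.
Malonate is present, so DovD is active.
With repressor DovD bound, *kulB* is not transcribed.
So KulB is not produced.
Required activator KulB is absent, so *torT* is not transcribed.
So TorT is not produced.
With repressor WexF bound, *kulG* is not transcribed.
So KulG is not produced.
Required activator KulG is absent, so *qilC* is not transcribed.

OFF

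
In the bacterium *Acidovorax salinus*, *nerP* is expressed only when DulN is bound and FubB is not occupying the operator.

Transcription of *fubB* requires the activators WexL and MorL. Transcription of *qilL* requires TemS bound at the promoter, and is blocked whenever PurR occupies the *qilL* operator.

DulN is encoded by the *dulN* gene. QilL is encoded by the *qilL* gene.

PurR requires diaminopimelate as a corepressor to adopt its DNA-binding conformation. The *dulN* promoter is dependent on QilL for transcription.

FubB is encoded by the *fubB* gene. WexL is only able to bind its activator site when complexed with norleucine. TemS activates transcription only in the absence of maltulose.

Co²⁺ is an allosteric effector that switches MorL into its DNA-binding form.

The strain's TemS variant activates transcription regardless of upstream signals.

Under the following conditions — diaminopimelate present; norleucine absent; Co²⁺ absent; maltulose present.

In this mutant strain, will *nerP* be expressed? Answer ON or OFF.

OFF

Norleucine is absent, so WexL is inactive.
Co²⁺ is absent, so MorL is inactive.
Required activator WexL is absent, so *fubB* is not transcribed.
So FubB is not produced.
TemS is constitutively active in this strain.
Diaminopimelate is present, so PurR is active.
With repressor PurR bound, *qilL* is not transcribed.
So QilL is not produced.
Required activator QilL is absent, so *dulN* is not transcribed.
So DulN is not produced.
Required activator DulN is absent, so *nerP* is not transcribed.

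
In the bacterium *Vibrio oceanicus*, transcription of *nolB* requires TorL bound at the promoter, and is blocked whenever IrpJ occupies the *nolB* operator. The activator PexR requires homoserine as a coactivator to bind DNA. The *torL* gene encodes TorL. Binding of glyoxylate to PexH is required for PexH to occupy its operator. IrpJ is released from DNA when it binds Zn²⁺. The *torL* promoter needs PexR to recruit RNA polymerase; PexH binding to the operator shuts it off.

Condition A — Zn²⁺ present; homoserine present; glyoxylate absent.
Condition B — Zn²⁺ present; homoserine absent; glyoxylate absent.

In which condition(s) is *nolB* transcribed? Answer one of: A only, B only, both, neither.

Condition A:
Zn²⁺ is present, so IrpJ is inactive.
Homoserine is present, so PexR is active.
Glyoxylate is absent, so PexH is inactive.
No repressor is bound and PexR is active, so *torL* is transcribed.
So TorL is produced and active.
No repressor is bound and TorL is active, so *nolB* is transcribed.
→ *nolB* is ON in A.
Condition B:
Zn²⁺ is present, so IrpJ is inactive.
Homoserine is absent, so PexR is inactive.
Glyoxylate is absent, so PexH is inactive.
Required activator PexR is absent, so *torL* is not transcribed.
So TorL is not produced.
Required activator TorL is absent, so *nolB* is not transcribed.
→ *nolB* is OFF in B.

A only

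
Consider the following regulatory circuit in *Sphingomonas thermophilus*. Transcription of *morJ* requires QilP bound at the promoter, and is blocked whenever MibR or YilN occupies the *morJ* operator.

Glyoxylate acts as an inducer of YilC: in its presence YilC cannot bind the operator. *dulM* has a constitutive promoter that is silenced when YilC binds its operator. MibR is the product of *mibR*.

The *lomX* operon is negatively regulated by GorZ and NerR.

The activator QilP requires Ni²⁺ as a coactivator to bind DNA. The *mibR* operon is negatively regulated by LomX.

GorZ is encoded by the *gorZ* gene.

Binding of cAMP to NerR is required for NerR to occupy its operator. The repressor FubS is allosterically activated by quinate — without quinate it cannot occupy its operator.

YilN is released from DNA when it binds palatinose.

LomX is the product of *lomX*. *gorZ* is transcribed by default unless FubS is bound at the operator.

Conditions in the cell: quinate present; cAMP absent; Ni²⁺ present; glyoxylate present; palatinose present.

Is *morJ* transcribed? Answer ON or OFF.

ON

Ni²⁺ is present, so QilP is active.
Quinate is present, so FubS is active.
With repressor FubS bound, *gorZ* is not transcribed.
So GorZ is not produced.
cAMP is absent, so NerR is inactive.
With no repressor bound, *lomX* is transcribed.
So LomX is produced and active.
With repressor LomX bound, *mibR* is not transcribed.
So MibR is not produced.
Palatinose is present, so YilN is inactive.
No repressor is bound and QilP is active, so *morJ* is transcribed.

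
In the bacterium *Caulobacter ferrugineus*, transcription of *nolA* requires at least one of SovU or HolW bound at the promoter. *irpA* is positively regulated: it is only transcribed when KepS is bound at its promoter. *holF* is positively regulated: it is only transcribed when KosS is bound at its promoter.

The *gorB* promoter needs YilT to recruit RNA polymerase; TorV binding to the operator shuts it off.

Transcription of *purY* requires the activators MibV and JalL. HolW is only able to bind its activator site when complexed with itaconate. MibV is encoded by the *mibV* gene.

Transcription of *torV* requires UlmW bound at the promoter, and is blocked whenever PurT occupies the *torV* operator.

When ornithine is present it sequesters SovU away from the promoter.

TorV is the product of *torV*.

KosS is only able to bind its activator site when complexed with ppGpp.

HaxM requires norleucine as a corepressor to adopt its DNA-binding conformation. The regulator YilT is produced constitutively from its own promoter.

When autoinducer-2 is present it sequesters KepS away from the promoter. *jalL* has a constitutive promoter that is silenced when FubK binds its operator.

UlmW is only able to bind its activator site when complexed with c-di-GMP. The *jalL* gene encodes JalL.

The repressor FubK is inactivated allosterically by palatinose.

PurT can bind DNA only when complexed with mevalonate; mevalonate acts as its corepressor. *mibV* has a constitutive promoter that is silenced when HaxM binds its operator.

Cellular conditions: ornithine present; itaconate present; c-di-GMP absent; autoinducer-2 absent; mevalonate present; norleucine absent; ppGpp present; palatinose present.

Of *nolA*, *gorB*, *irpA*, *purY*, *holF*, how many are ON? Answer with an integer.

5

Ornithine is present, so SovU is inactive.
Itaconate is present, so HolW is active.
Activator HolW is present, so *nolA* is transcribed.
→ *nolA* is ON.
c-di-GMP is absent, so UlmW is inactive.
Mevalonate is present, so PurT is active.
With repressor PurT bound, *torV* is not transcribed.
So TorV is not produced.
YilT is produced constitutively and is active.
No repressor is bound and YilT is active, so *gorB* is transcribed.
→ *gorB* is ON.
Autoinducer-2 is absent, so KepS is active.
No repressor is bound and KepS is active, so *irpA* is transcribed.
→ *irpA* is ON.
Norleucine is absent, so HaxM is inactive.
With no repressor bound, *mibV* is transcribed.
So MibV is produced and active.
Palatinose is present, so FubK is inactive.
With no repressor bound, *jalL* is transcribed.
So JalL is produced and active.
No repressor is bound and MibV and JalL are active, so *purY* is transcribed.
→ *purY* is ON.
ppGpp is present, so KosS is active.
No repressor is bound and KosS is active, so *holF* is transcribed.
→ *holF* is ON.
5 of the 5 genes are transcribed.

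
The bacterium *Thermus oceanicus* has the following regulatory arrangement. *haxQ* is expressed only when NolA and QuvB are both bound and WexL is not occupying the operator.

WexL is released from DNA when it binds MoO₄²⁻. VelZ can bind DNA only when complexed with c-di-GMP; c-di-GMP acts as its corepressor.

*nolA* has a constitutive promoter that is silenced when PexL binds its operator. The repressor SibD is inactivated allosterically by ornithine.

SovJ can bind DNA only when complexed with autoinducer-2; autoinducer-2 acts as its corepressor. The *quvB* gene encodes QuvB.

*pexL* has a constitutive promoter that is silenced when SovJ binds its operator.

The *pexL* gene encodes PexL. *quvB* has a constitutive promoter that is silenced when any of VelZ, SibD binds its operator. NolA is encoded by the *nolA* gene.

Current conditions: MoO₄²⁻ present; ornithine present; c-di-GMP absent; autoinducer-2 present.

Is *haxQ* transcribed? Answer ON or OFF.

Autoinducer-2 is present, so SovJ is active.
With repressor SovJ bound, *pexL* is not transcribed.
So PexL is not produced.
With no repressor bound, *nolA* is transcribed.
So NolA is produced and active.
c-di-GMP is absent, so VelZ is inactive.
Ornithine is present, so SibD is inactive.
With no repressor bound, *quvB* is transcribed.
So QuvB is produced and active.
MoO₄²⁻ is present, so WexL is inactive.
No repressor is bound and NolA and QuvB are active, so *haxQ* is transcribed.

ON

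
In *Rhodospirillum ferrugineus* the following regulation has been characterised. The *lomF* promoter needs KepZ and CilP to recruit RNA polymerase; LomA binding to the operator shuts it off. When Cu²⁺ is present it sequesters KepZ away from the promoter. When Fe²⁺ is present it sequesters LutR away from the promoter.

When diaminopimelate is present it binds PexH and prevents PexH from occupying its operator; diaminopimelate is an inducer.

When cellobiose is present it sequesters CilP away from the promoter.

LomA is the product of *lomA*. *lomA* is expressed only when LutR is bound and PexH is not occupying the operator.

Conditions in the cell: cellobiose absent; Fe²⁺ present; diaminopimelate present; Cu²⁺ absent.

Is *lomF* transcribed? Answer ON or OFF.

Cu²⁺ is absent, so KepZ is active.
Fe²⁺ is present, so LutR is inactive.
Diaminopimelate is present, so PexH is inactive.
Required activator LutR is absent, so *lomA* is not transcribed.
So LomA is not produced.
Cellobiose is absent, so CilP is active.
No repressor is bound and KepZ and CilP are active, so *lomF* is transcribed.

ON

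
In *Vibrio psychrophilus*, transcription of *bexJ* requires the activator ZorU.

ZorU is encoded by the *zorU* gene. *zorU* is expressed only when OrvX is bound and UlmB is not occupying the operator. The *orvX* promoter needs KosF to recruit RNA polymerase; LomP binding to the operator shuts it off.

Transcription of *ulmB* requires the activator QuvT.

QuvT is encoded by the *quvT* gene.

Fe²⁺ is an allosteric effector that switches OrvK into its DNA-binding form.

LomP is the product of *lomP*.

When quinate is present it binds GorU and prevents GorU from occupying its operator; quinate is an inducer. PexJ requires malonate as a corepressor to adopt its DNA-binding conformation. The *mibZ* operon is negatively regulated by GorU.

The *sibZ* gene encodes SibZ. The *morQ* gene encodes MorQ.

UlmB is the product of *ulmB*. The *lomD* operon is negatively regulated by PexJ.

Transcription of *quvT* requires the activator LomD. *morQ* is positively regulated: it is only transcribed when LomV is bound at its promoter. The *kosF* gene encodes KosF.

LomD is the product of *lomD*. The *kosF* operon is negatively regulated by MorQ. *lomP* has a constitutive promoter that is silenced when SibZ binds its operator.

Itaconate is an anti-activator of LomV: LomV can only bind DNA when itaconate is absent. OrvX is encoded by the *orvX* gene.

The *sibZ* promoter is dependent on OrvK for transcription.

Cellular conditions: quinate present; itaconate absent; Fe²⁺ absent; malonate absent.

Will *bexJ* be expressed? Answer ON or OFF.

OFF

Fe²⁺ is absent, so OrvK is inactive.
Required activator OrvK is absent, so *sibZ* is not transcribed.
So SibZ is not produced.
With no repressor bound, *lomP* is transcribed.
So LomP is produced and active.
Itaconate is absent, so LomV is active.
No repressor is bound and LomV is active, so *morQ* is transcribed.
So MorQ is produced and active.
With repressor MorQ bound, *kosF* is not transcribed.
So KosF is not produced.
With repressor LomP bound, *orvX* is not transcribed.
So OrvX is not produced.
Malonate is absent, so PexJ is inactive.
With no repressor bound, *lomD* is transcribed.
So LomD is produced and active.
No repressor is bound and LomD is active, so *quvT* is transcribed.
So QuvT is produced and active.
No repressor is bound and QuvT is active, so *ulmB* is transcribed.
So UlmB is produced and active.
With repressor UlmB bound, *zorU* is not transcribed.
So ZorU is not produced.
Required activator ZorU is absent, so *bexJ* is not transcribed.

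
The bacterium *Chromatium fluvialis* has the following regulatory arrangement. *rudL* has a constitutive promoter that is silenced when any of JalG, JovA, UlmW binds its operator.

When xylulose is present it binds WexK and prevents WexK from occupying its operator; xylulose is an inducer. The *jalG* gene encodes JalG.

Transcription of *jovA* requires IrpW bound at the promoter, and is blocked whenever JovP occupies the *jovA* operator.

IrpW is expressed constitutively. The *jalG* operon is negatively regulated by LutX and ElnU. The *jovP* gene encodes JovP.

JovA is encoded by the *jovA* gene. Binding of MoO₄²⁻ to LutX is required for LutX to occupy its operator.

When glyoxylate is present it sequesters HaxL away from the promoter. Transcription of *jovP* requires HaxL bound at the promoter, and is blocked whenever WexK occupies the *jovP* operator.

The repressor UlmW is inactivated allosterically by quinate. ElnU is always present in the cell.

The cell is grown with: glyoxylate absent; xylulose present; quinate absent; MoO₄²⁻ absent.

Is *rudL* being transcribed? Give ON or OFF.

MoO₄²⁻ is absent, so LutX is inactive.
ElnU is produced constitutively and is active.
With repressor ElnU bound, *jalG* is not transcribed.
So JalG is not produced.
IrpW is produced constitutively and is active.
Glyoxylate is absent, so HaxL is active.
Xylulose is present, so WexK is inactive.
No repressor is bound and HaxL is active, so *jovP* is transcribed.
So JovP is produced and active.
With repressor JovP bound, *jovA* is not transcribed.
So JovA is not produced.
Quinate is absent, so UlmW is active.
With repressor UlmW bound, *rudL* is not transcribed.

OFF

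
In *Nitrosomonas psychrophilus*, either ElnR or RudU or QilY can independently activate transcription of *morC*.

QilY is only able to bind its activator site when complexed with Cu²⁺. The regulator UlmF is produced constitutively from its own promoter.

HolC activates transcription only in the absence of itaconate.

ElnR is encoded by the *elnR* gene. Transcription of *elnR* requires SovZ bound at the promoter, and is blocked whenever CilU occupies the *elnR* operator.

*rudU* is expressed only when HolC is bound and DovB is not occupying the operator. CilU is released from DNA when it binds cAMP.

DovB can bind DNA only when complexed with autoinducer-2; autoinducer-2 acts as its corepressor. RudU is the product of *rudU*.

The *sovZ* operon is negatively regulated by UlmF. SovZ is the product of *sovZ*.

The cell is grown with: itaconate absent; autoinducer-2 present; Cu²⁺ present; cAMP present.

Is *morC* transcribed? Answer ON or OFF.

cAMP is present, so CilU is inactive.
UlmF is produced constitutively and is active.
With repressor UlmF bound, *sovZ* is not transcribed.
So SovZ is not produced.
Required activator SovZ is absent, so *elnR* is not transcribed.
So ElnR is not produced.
Autoinducer-2 is present, so DovB is active.
Itaconate is absent, so HolC is active.
With repressor DovB bound, *rudU* is not transcribed.
So RudU is not produced.
Cu²⁺ is present, so QilY is active.
Activator QilY is present, so *morC* is transcribed.

ON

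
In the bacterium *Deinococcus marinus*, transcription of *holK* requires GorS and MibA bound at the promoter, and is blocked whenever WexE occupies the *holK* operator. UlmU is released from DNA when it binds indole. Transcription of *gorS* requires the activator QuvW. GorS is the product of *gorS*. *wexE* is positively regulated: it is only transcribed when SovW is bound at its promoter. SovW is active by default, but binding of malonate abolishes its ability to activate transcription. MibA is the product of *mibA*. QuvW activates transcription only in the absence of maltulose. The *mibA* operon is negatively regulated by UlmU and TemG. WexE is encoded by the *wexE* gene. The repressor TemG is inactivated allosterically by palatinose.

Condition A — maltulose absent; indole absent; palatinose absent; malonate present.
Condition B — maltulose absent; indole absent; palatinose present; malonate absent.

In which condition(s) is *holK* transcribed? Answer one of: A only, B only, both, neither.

neither

Condition A:
Maltulose is absent, so QuvW is active.
No repressor is bound and QuvW is active, so *gorS* is transcribed.
So GorS is produced and active.
Indole is absent, so UlmU is active.
Palatinose is absent, so TemG is active.
With repressor UlmU bound, *mibA* is not transcribed.
So MibA is not produced.
Malonate is present, so SovW is inactive.
Required activator SovW is absent, so *wexE* is not transcribed.
So WexE is not produced.
Required activator MibA is absent, so *holK* is not transcribed.
→ *holK* is OFF in A.
Condition B:
Maltulose is absent, so QuvW is active.
No repressor is bound and QuvW is active, so *gorS* is transcribed.
So GorS is produced and active.
Indole is absent, so UlmU is active.
Palatinose is present, so TemG is inactive.
With repressor UlmU bound, *mibA* is not transcribed.
So MibA is not produced.
Malonate is absent, so SovW is active.
No repressor is bound and SovW is active, so *wexE* is transcribed.
So WexE is produced and active.
With repressor WexE bound, *holK* is not transcribed.
→ *holK* is OFF in B.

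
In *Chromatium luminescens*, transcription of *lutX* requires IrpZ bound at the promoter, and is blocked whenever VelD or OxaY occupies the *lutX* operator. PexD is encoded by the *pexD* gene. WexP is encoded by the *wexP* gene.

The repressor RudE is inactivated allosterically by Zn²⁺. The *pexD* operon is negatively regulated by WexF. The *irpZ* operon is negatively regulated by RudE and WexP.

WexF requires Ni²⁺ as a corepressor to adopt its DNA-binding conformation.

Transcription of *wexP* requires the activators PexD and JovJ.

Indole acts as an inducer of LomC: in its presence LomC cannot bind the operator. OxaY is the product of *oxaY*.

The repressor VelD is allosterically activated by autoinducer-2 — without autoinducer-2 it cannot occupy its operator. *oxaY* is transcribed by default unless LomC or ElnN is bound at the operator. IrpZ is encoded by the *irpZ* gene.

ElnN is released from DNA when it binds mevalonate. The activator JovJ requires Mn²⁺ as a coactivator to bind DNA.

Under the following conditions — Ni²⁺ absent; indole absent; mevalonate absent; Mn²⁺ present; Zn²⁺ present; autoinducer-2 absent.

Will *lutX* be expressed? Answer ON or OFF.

OFF

Autoinducer-2 is absent, so VelD is inactive.
Zn²⁺ is present, so RudE is inactive.
Ni²⁺ is absent, so WexF is inactive.
With no repressor bound, *pexD* is transcribed.
So PexD is produced and active.
Mn²⁺ is present, so JovJ is active.
No repressor is bound and PexD and JovJ are active, so *wexP* is transcribed.
So WexP is produced and active.
With repressor WexP bound, *irpZ* is not transcribed.
So IrpZ is not produced.
Indole is absent, so LomC is active.
Mevalonate is absent, so ElnN is active.
With repressor LomC bound, *oxaY* is not transcribed.
So OxaY is not produced.
Required activator IrpZ is absent, so *lutX* is not transcribed.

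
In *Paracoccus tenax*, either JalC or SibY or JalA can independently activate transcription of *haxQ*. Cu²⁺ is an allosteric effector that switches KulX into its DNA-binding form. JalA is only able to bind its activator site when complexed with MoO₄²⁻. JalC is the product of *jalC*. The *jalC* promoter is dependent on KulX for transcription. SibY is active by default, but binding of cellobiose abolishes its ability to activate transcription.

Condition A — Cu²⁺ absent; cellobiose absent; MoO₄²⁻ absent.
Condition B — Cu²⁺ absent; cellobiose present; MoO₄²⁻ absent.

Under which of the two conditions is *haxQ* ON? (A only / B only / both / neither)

Condition A:
Cu²⁺ is absent, so KulX is inactive.
Required activator KulX is absent, so *jalC* is not transcribed.
So JalC is not produced.
Cellobiose is absent, so SibY is active.
MoO₄²⁻ is absent, so JalA is inactive.
Activator SibY is present, so *haxQ* is transcribed.
→ *haxQ* is ON in A.
Condition B:
Cu²⁺ is absent, so KulX is inactive.
Required activator KulX is absent, so *jalC* is not transcribed.
So JalC is not produced.
Cellobiose is present, so SibY is inactive.
MoO₄²⁻ is absent, so JalA is inactive.
No activator is available at the *haxQ* promoter, so *haxQ* is not transcribed.
→ *haxQ* is OFF in B.

A only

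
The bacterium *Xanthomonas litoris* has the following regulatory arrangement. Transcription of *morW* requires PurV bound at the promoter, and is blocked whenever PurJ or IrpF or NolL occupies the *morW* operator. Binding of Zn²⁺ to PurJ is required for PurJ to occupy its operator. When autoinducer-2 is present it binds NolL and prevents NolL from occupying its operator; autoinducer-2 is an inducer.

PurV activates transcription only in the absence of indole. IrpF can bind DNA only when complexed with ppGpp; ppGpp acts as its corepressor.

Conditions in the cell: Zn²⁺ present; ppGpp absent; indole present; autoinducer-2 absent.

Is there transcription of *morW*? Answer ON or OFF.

Zn²⁺ is present, so PurJ is active.
Indole is present, so PurV is inactive.
ppGpp is absent, so IrpF is inactive.
Autoinducer-2 is absent, so NolL is active.
With repressor PurJ bound, *morW* is not transcribed.

OFF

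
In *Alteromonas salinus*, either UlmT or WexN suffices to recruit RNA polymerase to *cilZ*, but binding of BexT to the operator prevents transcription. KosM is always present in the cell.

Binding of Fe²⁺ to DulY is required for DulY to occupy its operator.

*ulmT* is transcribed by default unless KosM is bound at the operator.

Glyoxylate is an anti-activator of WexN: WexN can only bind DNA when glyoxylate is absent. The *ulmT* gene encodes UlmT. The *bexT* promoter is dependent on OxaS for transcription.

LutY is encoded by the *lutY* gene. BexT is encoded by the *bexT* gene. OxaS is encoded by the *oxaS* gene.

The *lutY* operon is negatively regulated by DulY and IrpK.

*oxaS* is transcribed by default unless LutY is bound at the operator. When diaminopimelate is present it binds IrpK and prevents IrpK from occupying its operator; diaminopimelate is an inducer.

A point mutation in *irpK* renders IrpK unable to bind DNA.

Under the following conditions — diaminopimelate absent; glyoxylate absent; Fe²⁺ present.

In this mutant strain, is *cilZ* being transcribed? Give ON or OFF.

OFF

KosM is produced constitutively and is active.
With repressor KosM bound, *ulmT* is not transcribed.
So UlmT is not produced.
Glyoxylate is absent, so WexN is active.
Fe²⁺ is present, so DulY is active.
IrpK is non-functional in this strain, so it has no effect.
With repressor DulY bound, *lutY* is not transcribed.
So LutY is not produced.
With no repressor bound, *oxaS* is transcribed.
So OxaS is produced and active.
No repressor is bound and OxaS is active, so *bexT* is transcribed.
So BexT is produced and active.
With repressor BexT bound, *cilZ* is not transcribed.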